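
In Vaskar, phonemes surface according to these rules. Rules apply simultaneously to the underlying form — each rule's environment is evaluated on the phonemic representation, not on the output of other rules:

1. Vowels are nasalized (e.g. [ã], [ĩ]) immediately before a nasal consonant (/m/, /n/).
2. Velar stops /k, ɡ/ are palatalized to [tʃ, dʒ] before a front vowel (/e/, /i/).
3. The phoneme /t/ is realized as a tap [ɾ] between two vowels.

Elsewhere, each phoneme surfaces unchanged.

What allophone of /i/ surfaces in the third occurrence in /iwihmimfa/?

[ĩ]

/i/ meets the environment for rule 1 (before a nasal consonant) → [ĩ].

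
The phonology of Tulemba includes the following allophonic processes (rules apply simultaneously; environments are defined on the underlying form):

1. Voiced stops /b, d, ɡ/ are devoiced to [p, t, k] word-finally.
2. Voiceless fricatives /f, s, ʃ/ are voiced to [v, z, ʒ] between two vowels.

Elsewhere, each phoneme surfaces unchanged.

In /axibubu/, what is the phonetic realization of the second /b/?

[b]

/b/ (between /u/ and /u/) is in the target of rule 1 but the environment (word-finally) is not met → [b].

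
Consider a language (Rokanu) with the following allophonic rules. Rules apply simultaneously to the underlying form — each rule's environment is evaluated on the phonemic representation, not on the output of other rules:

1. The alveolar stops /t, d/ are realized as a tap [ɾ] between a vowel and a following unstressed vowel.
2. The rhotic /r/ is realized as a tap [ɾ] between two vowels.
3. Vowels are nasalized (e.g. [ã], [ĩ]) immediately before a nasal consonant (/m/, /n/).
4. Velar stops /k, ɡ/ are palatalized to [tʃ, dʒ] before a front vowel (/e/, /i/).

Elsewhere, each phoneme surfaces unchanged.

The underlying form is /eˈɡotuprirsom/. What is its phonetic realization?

/e/ — word-initial; rule 3 does not apply here → [e].
/ɡ/ (between /e/ and /o/): rule 4 targets it, but not before a front vowel → unchanged [ɡ].
/o/ (between /ɡ/ and /t/) fails the environment for rule 3, so it stays [o].
/t/ — between /o/ and /u/, between a vowel and a following unstressed vowel — surfaces as [ɾ] (rule 1).
/u/ (between /t/ and /p/): rule 3 targets it, but not before a nasal consonant → unchanged [u].
/p/ stays [p].
/r/ (between /p/ and /i/): rule 2 targets it, but not between two vowels → unchanged [r].
/i/ (between /r/ and /r/) is in the target of rule 3 but the environment (before a nasal consonant) is not met → [i].
/r/ (between /i/ and /s/) is in the target of rule 2 but the environment (between two vowels) is not met → [r].
/s/ (between /r/ and /o/) is unaffected → [s].
/o/ meets the environment for rule 3 (before a nasal consonant) → [õ].
/m/ (word-final): no rule targets it → [m].

[eˈɡoɾuprirsõm]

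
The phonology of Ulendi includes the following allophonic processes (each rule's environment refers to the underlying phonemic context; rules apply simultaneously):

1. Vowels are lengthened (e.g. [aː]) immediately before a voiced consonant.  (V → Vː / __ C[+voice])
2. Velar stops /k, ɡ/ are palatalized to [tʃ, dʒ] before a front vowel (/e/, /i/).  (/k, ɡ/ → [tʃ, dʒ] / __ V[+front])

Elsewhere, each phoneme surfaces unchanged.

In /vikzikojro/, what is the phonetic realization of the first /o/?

/o/ (between /k/ and /j/) occurs before a voiced consonant → [oː] by rule 1.

[oː]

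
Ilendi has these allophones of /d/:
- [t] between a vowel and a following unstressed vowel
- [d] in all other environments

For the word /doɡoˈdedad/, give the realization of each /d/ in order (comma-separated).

[d], [d], [t], [d]

Occurrence 1 (position 1): no conditioning environment matches → elsewhere allophone [d].
Occurrence 2 (position 5): no conditioning environment matches → elsewhere allophone [d].
Occurrence 3 (position 7): between a vowel and a following unstressed vowel → [t].
Occurrence 4 (position 9): no conditioning environment matches → elsewhere allophone [d].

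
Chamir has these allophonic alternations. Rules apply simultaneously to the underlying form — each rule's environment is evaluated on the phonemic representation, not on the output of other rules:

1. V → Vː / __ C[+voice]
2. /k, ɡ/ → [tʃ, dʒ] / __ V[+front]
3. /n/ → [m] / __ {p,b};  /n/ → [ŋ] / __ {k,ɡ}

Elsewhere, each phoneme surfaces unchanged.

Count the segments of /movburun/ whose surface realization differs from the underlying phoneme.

3

Segments that undergo a rule: /o/ → [oː] (rule 1); /u/ → [uː] (rule 1); /u/ → [uː] (rule 1).
All other segments surface unchanged.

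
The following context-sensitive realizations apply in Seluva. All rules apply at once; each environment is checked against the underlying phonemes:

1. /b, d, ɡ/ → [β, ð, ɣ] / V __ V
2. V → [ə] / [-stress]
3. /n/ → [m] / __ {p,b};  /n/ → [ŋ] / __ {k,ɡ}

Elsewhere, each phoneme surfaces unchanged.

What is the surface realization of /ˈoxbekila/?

/o/ (word-initial) is in the target of rule 2 but the environment (in an unstressed syllable) is not met → [o].
/x/ stays [x].
/b/ (between /x/ and /e/) fails the environment for rule 1, so it stays [b].
/e/ (between /b/ and /k/): in an unstressed syllable, so rule 2 applies → [ə].
/k/ (between /e/ and /i/) is unaffected → [k].
/i/ (between /k/ and /l/) occurs in an unstressed syllable → [ə] by rule 2.
/l/ stays [l].
/a/ (word-final) occurs in an unstressed syllable → [ə] by rule 2.

[ˈoxbəkələ]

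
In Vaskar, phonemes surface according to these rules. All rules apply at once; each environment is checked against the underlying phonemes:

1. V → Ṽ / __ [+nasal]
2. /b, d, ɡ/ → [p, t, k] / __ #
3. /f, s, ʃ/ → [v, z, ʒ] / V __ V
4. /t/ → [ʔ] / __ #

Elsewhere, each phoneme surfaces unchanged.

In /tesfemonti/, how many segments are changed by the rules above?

2

Segments that undergo a rule: /e/ → [ẽ] (rule 1); /o/ → [õ] (rule 1).
All other segments surface unchanged.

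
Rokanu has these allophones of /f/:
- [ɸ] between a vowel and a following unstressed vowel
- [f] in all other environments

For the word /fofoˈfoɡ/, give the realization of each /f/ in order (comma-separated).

Occurrence 1 (position 1): no conditioning environment matches → elsewhere allophone [f].
Occurrence 2 (position 3): between a vowel and a following unstressed vowel → [ɸ].
Occurrence 3 (position 5): no conditioning environment matches → elsewhere allophone [f].

[f], [ɸ], [f]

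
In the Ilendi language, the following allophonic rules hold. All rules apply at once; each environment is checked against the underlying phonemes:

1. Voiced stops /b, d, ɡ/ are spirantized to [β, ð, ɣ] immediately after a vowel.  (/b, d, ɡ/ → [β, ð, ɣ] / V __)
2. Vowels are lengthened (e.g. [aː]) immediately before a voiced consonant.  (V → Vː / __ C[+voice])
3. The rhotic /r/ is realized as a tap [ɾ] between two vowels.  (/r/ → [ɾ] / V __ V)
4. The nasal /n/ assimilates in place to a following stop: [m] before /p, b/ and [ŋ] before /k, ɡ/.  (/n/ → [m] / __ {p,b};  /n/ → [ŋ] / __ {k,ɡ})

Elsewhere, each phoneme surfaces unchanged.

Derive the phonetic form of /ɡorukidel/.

[ɡoːɾukiːðeːl]

/ɡ/ (word-initial) is in the target of rule 1 but the environment (immediately after a vowel) is not met → [ɡ].
Rule 2 applies to /o/ (between /ɡ/ and /r/: before a voiced consonant) → [oː].
/r/ (between /o/ and /u/): between two vowels, so rule 3 applies → [ɾ].
/u/ (between /r/ and /k/): rule 2 targets it, but not before a voiced consonant → unchanged [u].
/k/ stays [k].
/i/ (between /k/ and /d/): before a voiced consonant, so rule 2 applies → [iː].
Rule 1 applies to /d/ (between /i/ and /e/: immediately after a vowel) → [ð].
/e/ — between /d/ and /l/, before a voiced consonant — surfaces as [eː] (rule 2).
/l/ stays [l].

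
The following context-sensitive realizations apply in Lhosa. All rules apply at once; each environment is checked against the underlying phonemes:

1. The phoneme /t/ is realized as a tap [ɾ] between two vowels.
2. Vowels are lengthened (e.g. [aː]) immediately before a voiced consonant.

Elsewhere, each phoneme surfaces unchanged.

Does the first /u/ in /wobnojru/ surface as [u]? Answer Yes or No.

Yes

/u/ (word-final): rule 2 targets it, but not before a voiced consonant → unchanged [u].
The actual realization is [u], which matches [u].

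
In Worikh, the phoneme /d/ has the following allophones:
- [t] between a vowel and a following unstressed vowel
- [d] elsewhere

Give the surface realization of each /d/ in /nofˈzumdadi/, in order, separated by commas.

[d], [t]

Occurrence 1 (position 7): no conditioning environment matches → elsewhere allophone [d].
Occurrence 2 (position 9): between a vowel and a following unstressed vowel → [t].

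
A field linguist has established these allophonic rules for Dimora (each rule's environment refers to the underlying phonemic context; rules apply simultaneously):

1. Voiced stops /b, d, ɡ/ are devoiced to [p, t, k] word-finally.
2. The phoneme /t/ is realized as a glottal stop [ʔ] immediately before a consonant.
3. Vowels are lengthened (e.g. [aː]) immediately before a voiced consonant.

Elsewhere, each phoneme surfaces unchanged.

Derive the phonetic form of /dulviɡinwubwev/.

[duːlviːɡiːnwuːbweːv]

/d/ (word-initial) is in the target of rule 1 but the environment (word-finally) is not met → [d].
Rule 3 applies to /u/ (between /d/ and /l/: before a voiced consonant) → [uː].
/l/ (between /u/ and /v/) is unaffected → [l].
/v/ — not in any rule's target class → [v].
Rule 3 applies to /i/ (between /v/ and /ɡ/: before a voiced consonant) → [iː].
/ɡ/ (between /i/ and /i/) is in the target of rule 1 but the environment (word-finally) is not met → [ɡ].
/i/ meets the environment for rule 3 (before a voiced consonant) → [iː].
/n/ (between /i/ and /w/) is unaffected → [n].
/w/ — not in any rule's target class → [w].
/u/ meets the environment for rule 3 (before a voiced consonant) → [uː].
/b/ (between /u/ and /w/) is in the target of rule 1 but the environment (word-finally) is not met → [b].
/w/ (between /b/ and /e/): no rule targets it → [w].
/e/ — between /w/ and /v/, before a voiced consonant — surfaces as [eː] (rule 3).
/v/ (word-final): no rule targets it → [v].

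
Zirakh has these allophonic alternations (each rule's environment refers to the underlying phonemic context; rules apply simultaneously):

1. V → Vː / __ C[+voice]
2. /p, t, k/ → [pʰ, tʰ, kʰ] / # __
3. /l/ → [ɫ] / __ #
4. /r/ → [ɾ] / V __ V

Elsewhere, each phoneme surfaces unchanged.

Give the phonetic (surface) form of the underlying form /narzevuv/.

[naːrzeːvuːv]

/n/ stays [n].
/a/ (between /n/ and /r/) occurs before a voiced consonant → [aː] by rule 1.
/r/ — between /a/ and /z/; rule 4 does not apply here → [r].
/z/ stays [z].
/e/ (between /z/ and /v/) occurs before a voiced consonant → [eː] by rule 1.
/v/ (between /e/ and /u/): no rule targets it → [v].
Rule 1 applies to /u/ (between /v/ and /v/: before a voiced consonant) → [uː].
/v/ — not in any rule's target class → [v].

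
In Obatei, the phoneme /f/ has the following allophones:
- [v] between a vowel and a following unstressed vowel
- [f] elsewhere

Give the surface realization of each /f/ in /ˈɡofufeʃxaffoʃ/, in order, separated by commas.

[v], [v], [f], [f]

Occurrence 1 (position 3): between a vowel and a following unstressed vowel → [v].
Occurrence 2 (position 5): between a vowel and a following unstressed vowel → [v].
Occurrence 3 (position 10): no conditioning environment matches → elsewhere allophone [f].
Occurrence 4 (position 11): no conditioning environment matches → elsewhere allophone [f].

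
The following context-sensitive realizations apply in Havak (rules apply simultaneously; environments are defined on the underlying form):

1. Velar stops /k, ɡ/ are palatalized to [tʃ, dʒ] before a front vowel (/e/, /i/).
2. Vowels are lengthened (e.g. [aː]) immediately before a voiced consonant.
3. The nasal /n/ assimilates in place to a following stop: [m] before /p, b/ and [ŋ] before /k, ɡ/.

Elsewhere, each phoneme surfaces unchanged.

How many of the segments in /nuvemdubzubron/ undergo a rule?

5

Segments that undergo a rule: /u/ → [uː] (rule 2); /e/ → [eː] (rule 2); /u/ → [uː] (rule 2); /u/ → [uː] (rule 2); /o/ → [oː] (rule 2).
All other segments surface unchanged.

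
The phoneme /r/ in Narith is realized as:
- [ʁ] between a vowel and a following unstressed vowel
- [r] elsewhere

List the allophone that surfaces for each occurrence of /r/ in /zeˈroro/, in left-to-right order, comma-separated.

Occurrence 1 (position 3): no conditioning environment matches → elsewhere allophone [r].
Occurrence 2 (position 5): between a vowel and a following unstressed vowel → [ʁ].

[r], [ʁ]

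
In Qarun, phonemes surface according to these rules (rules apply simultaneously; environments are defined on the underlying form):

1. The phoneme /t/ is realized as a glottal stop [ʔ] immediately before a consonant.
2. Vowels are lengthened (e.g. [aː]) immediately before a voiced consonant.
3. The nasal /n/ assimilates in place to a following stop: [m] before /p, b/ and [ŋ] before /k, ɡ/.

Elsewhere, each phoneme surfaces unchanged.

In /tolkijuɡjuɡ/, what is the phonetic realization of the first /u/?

/u/ (between /j/ and /ɡ/): before a voiced consonant, so rule 2 applies → [uː].

[uː]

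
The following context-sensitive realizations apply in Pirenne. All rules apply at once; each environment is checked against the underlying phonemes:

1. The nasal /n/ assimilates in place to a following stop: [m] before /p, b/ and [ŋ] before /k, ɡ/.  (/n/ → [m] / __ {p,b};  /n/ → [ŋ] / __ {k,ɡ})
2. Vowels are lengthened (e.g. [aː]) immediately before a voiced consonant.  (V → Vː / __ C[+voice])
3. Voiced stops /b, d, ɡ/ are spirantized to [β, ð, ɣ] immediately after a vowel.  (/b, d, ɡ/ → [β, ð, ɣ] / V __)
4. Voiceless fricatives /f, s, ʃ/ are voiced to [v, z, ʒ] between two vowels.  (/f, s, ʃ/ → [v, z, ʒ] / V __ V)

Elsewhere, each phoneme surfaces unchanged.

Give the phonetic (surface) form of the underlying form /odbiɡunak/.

[oːðbiːɣuːnak]

/o/ (word-initial): before a voiced consonant, so rule 2 applies → [oː].
/d/ (between /o/ and /b/): immediately after a vowel, so rule 3 applies → [ð].
/b/ (between /d/ and /i/) fails the environment for rule 3, so it stays [b].
/i/ (between /b/ and /ɡ/) occurs before a voiced consonant → [iː] by rule 2.
/ɡ/ meets the environment for rule 3 (immediately after a vowel) → [ɣ].
/u/ (between /ɡ/ and /n/) occurs before a voiced consonant → [uː] by rule 2.
/n/ (between /u/ and /a/) is in the target of rule 1 but the environment (before a labial or velar stop) is not met → [n].
/a/ (between /n/ and /k/) is in the target of rule 2 but the environment (before a voiced consonant) is not met → [a].
/k/ stays [k].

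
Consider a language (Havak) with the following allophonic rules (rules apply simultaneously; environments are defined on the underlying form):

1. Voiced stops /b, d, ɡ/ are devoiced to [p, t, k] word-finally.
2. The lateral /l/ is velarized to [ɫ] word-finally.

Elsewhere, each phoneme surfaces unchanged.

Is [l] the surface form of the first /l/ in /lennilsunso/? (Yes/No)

Yes

/l/ (word-initial) is in the target of rule 2 but the environment (word-finally) is not met → [l].
The actual realization is [l], which matches [l].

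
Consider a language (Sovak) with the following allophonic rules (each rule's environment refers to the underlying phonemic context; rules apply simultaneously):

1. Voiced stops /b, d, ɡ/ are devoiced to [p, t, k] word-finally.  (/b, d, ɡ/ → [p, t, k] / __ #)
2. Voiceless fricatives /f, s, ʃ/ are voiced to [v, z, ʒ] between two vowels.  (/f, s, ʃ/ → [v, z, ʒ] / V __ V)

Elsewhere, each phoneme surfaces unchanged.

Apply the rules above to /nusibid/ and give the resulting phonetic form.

[nuzibit]

/s/ meets the environment for rule 2 (between two vowels) → [z].
/b/ (between /i/ and /i/) is in the target of rule 1 but the environment (word-finally) is not met → [b].
/d/ meets the environment for rule 1 (word-finally) → [t].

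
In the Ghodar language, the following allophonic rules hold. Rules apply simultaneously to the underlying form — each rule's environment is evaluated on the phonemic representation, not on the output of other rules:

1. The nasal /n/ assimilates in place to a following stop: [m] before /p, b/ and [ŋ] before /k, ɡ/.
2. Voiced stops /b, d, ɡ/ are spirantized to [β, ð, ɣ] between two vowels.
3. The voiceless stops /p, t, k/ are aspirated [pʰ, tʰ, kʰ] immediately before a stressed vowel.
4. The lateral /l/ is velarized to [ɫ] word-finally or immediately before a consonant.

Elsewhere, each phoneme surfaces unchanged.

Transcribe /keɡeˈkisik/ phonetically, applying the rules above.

[keɣeˈkʰisik]

/k/ (word-initial) fails the environment for rule 3, so it stays [k].
/e/ — not in any rule's target class → [e].
/ɡ/ (between /e/ and /e/) occurs between two vowels → [ɣ] by rule 2.
/e/ stays [e].
Rule 3 applies to /k/ (between /e/ and /i/: immediately before a stressed vowel) → [kʰ].
/i/ (between /k/ and /s/): no rule targets it → [i].
/s/ — not in any rule's target class → [s].
/i/ stays [i].
/k/ (word-final) is in the target of rule 3 but the environment (immediately before a stressed vowel) is not met → [k].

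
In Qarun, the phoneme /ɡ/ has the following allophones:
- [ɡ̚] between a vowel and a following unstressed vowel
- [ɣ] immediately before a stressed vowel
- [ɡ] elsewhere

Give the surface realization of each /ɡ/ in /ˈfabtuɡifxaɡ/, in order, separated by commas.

[ɡ̚], [ɡ]

Occurrence 1 (position 6): between a vowel and a following unstressed vowel → [ɡ̚].
Occurrence 2 (position 11): no conditioning environment matches → elsewhere allophone [ɡ].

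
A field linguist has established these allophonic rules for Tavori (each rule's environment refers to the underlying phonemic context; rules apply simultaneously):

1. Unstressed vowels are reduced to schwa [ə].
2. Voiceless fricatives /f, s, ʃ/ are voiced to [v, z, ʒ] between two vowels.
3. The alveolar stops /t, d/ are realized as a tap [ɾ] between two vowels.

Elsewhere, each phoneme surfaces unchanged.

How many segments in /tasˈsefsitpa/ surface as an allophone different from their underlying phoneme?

3

Segments that undergo a rule: /a/ → [ə] (rule 1); /i/ → [ə] (rule 1); /a/ → [ə] (rule 1).
All other segments surface unchanged.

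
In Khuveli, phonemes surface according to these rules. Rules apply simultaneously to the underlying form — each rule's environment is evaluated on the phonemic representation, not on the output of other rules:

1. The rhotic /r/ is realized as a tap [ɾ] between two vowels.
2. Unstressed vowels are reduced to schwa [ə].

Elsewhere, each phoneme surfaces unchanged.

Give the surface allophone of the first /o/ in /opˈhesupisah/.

[ə]

/o/ (word-initial): in an unstressed syllable, so rule 2 applies → [ə].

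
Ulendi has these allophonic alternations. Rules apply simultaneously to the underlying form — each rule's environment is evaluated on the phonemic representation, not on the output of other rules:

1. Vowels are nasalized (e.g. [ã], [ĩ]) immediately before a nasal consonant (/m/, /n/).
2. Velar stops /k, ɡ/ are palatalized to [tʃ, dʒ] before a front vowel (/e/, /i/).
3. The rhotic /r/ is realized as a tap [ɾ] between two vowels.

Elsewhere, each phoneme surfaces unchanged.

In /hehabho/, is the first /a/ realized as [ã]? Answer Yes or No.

No

/a/ (between /h/ and /b/) is in the target of rule 1 but the environment (before a nasal consonant) is not met → [a].
The actual realization is [a], not [ã].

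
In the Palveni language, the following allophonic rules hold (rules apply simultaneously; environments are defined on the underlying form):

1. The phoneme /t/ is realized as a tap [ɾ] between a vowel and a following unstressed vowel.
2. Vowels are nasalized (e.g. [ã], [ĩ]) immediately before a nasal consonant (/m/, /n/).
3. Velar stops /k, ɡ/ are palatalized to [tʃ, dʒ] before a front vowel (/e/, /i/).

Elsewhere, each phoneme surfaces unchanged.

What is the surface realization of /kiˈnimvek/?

[tʃĩˈnĩmvek]

/k/ (word-initial) occurs before a front vowel → [tʃ] by rule 3.
/i/ (between /k/ and /n/) occurs before a nasal consonant → [ĩ] by rule 2.
/i/ meets the environment for rule 2 (before a nasal consonant) → [ĩ].
/e/ (between /v/ and /k/) fails the environment for rule 2, so it stays [e].
/k/ — word-final; rule 3 does not apply here → [k].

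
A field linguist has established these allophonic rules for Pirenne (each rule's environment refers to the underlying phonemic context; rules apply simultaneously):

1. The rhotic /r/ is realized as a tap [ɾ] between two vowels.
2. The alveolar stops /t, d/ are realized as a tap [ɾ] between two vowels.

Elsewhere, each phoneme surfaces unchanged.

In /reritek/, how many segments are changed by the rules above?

Segments that undergo a rule: /r/ → [ɾ] (rule 1); /t/ → [ɾ] (rule 2).
All other segments surface unchanged.

2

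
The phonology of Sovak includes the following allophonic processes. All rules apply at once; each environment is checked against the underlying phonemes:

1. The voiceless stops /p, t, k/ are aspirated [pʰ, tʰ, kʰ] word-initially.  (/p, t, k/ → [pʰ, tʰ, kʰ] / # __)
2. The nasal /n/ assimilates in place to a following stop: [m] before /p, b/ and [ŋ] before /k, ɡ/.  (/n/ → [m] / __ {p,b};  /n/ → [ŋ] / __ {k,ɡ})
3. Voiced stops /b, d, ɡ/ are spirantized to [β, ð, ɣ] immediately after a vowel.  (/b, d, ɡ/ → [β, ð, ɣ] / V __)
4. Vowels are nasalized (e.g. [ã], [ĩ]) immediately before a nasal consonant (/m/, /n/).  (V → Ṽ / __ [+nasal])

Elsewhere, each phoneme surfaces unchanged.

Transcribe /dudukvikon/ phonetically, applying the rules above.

[duðukvikõn]

/d/ (word-initial): rule 3 targets it, but not immediately after a vowel → unchanged [d].
/u/ (between /d/ and /d/) fails the environment for rule 4, so it stays [u].
/d/ — between /u/ and /u/, immediately after a vowel — surfaces as [ð] (rule 3).
/u/ (between /d/ and /k/) fails the environment for rule 4, so it stays [u].
/k/ — between /u/ and /v/; rule 1 does not apply here → [k].
/i/ (between /v/ and /k/) fails the environment for rule 4, so it stays [i].
/k/ — between /i/ and /o/; rule 1 does not apply here → [k].
/o/ (between /k/ and /n/): before a nasal consonant, so rule 4 applies → [õ].
/n/ — word-final; rule 2 does not apply here → [n].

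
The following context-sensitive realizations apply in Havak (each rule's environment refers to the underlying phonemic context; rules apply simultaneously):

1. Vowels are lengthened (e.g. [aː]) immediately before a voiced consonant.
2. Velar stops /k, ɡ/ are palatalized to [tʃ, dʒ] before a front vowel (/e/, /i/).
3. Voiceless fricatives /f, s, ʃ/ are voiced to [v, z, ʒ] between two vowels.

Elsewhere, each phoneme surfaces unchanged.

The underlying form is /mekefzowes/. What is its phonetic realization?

/e/ — between /m/ and /k/; rule 1 does not apply here → [e].
/k/ (between /e/ and /e/): before a front vowel, so rule 2 applies → [tʃ].
/e/ — between /k/ and /f/; rule 1 does not apply here → [e].
/f/ (between /e/ and /z/): rule 3 targets it, but not between two vowels → unchanged [f].
/o/ (between /z/ and /w/): before a voiced consonant, so rule 1 applies → [oː].
/e/ (between /w/ and /s/): rule 1 targets it, but not before a voiced consonant → unchanged [e].
/s/ (word-final): rule 3 targets it, but not between two vowels → unchanged [s].

[metʃefzoːwes]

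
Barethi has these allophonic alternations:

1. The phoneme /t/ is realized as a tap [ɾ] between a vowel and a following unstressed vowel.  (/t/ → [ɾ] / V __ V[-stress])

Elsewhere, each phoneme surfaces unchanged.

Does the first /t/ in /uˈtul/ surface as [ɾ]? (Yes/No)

/t/ (between /u/ and /u/) fails the environment for rule 1, so it stays [t].
The actual realization is [t], not [ɾ].

No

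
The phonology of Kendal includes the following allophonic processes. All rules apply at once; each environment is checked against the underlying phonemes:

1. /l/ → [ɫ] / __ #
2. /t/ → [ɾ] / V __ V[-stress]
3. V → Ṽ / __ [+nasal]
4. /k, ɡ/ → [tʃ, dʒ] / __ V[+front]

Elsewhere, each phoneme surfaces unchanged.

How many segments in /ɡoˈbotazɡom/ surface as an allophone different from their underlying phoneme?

Segments that undergo a rule: /t/ → [ɾ] (rule 2); /o/ → [õ] (rule 3).
All other segments surface unchanged.

2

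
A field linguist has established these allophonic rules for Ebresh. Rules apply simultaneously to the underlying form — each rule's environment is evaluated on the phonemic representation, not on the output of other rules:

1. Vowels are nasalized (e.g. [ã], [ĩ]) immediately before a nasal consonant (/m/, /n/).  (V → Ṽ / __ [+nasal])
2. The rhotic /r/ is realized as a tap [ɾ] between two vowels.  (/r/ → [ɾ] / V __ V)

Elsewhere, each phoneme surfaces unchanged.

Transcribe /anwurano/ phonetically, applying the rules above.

[ãnwuɾãno]

/a/ meets the environment for rule 1 (before a nasal consonant) → [ã].
/n/ stays [n].
/w/ stays [w].
/u/ (between /w/ and /r/) fails the environment for rule 1, so it stays [u].
/r/ (between /u/ and /a/): between two vowels, so rule 2 applies → [ɾ].
/a/ — between /r/ and /n/, before a nasal consonant — surfaces as [ã] (rule 1).
/n/ (between /a/ and /o/): no rule targets it → [n].
/o/ (word-final): rule 1 targets it, but not before a nasal consonant → unchanged [o].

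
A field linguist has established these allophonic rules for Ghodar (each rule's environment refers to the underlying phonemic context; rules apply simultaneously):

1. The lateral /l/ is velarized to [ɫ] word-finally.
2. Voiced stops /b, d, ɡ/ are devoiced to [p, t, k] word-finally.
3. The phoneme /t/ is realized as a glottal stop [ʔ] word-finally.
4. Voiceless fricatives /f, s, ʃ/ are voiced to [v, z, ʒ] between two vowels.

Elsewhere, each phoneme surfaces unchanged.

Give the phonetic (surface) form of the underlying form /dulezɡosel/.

[dulezɡozeɫ]

/d/ (word-initial) fails the environment for rule 2, so it stays [d].
/u/ stays [u].
/l/ (between /u/ and /e/) is in the target of rule 1 but the environment (word-finally) is not met → [l].
/e/ (between /l/ and /z/) is unaffected → [e].
/z/ (between /e/ and /ɡ/) is unaffected → [z].
/ɡ/ (between /z/ and /o/) is in the target of rule 2 but the environment (word-finally) is not met → [ɡ].
/o/ (between /ɡ/ and /s/) is unaffected → [o].
/s/ (between /o/ and /e/) occurs between two vowels → [z] by rule 4.
/e/ (between /s/ and /l/) is unaffected → [e].
/l/ — word-final, word-finally — surfaces as [ɫ] (rule 1).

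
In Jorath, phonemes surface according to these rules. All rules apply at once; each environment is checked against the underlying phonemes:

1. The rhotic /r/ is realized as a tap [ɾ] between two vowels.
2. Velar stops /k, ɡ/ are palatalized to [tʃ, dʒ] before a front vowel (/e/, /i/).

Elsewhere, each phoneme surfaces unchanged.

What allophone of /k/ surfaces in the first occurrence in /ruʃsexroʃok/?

[k]

/k/ — word-final; rule 2 does not apply here → [k].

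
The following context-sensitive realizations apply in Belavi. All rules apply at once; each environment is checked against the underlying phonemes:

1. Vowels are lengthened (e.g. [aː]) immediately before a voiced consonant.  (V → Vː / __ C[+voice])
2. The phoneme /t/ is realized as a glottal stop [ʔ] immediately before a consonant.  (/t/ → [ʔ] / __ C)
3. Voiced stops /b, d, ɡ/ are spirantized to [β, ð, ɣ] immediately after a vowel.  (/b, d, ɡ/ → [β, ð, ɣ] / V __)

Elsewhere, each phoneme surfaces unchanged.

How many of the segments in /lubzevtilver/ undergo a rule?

5

Segments that undergo a rule: /u/ → [uː] (rule 1); /b/ → [β] (rule 3); /e/ → [eː] (rule 1); /i/ → [iː] (rule 1); /e/ → [eː] (rule 1).
All other segments surface unchanged.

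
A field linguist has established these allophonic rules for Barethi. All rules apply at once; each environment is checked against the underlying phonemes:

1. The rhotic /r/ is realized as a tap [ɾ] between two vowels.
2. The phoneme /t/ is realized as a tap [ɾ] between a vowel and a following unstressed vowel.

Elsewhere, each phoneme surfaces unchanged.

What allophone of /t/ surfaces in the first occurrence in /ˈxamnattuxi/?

/t/ (between /a/ and /t/): rule 2 targets it, but not between a vowel and a following unstressed vowel → unchanged [t].

[t]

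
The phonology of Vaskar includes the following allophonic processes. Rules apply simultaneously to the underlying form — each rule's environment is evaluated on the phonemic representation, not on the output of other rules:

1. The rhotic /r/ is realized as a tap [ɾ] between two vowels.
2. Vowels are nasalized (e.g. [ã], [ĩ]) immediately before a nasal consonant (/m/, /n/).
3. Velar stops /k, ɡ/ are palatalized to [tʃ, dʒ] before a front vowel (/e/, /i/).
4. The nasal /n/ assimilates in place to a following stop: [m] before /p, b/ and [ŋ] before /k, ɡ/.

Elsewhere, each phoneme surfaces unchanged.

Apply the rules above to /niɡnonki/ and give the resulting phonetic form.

[niɡnõŋtʃi]

/n/ (word-initial) is in the target of rule 4 but the environment (before a labial or velar stop) is not met → [n].
/i/ (between /n/ and /ɡ/): rule 2 targets it, but not before a nasal consonant → unchanged [i].
/ɡ/ (between /i/ and /n/): rule 3 targets it, but not before a front vowel → unchanged [ɡ].
/n/ — between /ɡ/ and /o/; rule 4 does not apply here → [n].
/o/ (between /n/ and /n/): before a nasal consonant, so rule 2 applies → [õ].
/n/ (between /o/ and /k/): before a labial or velar stop, so rule 4 applies → [ŋ].
/k/ — between /n/ and /i/, before a front vowel — surfaces as [tʃ] (rule 3).
/i/ (word-final) is in the target of rule 2 but the environment (before a nasal consonant) is not met → [i].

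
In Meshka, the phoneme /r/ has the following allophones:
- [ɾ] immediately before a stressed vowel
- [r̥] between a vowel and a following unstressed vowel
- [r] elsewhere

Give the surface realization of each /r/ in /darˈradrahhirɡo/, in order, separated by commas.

[r], [ɾ], [r], [r]

Occurrence 1 (position 3): no conditioning environment matches → elsewhere allophone [r].
Occurrence 2 (position 4): immediately before a stressed vowel → [ɾ].
Occurrence 3 (position 7): no conditioning environment matches → elsewhere allophone [r].
Occurrence 4 (position 12): no conditioning environment matches → elsewhere allophone [r].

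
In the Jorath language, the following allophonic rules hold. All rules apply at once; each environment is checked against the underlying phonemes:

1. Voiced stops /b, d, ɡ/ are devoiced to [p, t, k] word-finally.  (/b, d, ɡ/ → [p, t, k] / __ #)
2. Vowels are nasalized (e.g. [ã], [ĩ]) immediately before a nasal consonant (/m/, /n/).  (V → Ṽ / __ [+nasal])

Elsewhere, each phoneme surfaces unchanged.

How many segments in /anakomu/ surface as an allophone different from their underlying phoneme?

2

Segments that undergo a rule: /a/ → [ã] (rule 2); /o/ → [õ] (rule 2).
All other segments surface unchanged.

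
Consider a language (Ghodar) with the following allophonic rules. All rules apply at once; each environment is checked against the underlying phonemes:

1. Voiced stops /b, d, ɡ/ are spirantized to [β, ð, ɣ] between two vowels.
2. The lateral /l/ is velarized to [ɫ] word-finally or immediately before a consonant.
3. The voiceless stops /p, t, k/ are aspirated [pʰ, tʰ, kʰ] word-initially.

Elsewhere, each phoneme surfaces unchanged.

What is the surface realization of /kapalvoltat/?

/k/ (word-initial) occurs word-initially → [kʰ] by rule 3.
/a/ — not in any rule's target class → [a].
/p/ (between /a/ and /a/) is in the target of rule 3 but the environment (word-initially) is not met → [p].
/a/ — not in any rule's target class → [a].
/l/ (between /a/ and /v/) occurs word-finally or immediately before a consonant → [ɫ] by rule 2.
/v/ — not in any rule's target class → [v].
/o/ (between /v/ and /l/) is unaffected → [o].
Rule 2 applies to /l/ (between /o/ and /t/: word-finally or immediately before a consonant) → [ɫ].
/t/ (between /l/ and /a/): rule 3 targets it, but not word-initially → unchanged [t].
/a/ — not in any rule's target class → [a].
/t/ (word-final) is in the target of rule 3 but the environment (word-initially) is not met → [t].

[kʰapaɫvoɫtat]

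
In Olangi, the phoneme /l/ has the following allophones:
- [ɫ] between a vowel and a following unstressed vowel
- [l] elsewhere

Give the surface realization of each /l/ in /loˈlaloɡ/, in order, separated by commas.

Occurrence 1 (position 1): no conditioning environment matches → elsewhere allophone [l].
Occurrence 2 (position 3): no conditioning environment matches → elsewhere allophone [l].
Occurrence 3 (position 5): between a vowel and a following unstressed vowel → [ɫ].

[l], [l], [ɫ]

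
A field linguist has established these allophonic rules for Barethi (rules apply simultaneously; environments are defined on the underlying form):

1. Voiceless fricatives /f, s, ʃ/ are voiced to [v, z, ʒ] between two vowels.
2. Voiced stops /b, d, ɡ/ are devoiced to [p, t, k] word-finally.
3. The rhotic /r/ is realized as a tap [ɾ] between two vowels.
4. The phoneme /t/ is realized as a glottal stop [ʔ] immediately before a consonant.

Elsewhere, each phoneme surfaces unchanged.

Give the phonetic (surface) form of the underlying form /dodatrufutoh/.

/d/ (word-initial) fails the environment for rule 2, so it stays [d].
/o/ stays [o].
/d/ (between /o/ and /a/) fails the environment for rule 2, so it stays [d].
/a/ stays [a].
Rule 4 applies to /t/ (between /a/ and /r/: immediately before a consonant) → [ʔ].
/r/ (between /t/ and /u/): rule 3 targets it, but not between two vowels → unchanged [r].
/u/ stays [u].
/f/ (between /u/ and /u/) occurs between two vowels → [v] by rule 1.
/u/ stays [u].
/t/ (between /u/ and /o/) fails the environment for rule 4, so it stays [t].
/o/ (between /t/ and /h/): no rule targets it → [o].
/h/ (word-final): no rule targets it → [h].

[dodaʔruvutoh]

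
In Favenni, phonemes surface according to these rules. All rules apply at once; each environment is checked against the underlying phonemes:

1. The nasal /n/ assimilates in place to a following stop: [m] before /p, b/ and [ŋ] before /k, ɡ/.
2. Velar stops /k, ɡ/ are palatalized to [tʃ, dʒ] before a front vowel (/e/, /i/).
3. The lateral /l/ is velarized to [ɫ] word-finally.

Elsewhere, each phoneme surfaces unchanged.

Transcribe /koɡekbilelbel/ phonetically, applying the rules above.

[kodʒekbilelbeɫ]

/k/ (word-initial): rule 2 targets it, but not before a front vowel → unchanged [k].
/o/ (between /k/ and /ɡ/): no rule targets it → [o].
/ɡ/ (between /o/ and /e/): before a front vowel, so rule 2 applies → [dʒ].
/e/ (between /ɡ/ and /k/) is unaffected → [e].
/k/ (between /e/ and /b/) is in the target of rule 2 but the environment (before a front vowel) is not met → [k].
/b/ (between /k/ and /i/): no rule targets it → [b].
/i/ (between /b/ and /l/): no rule targets it → [i].
/l/ (between /i/ and /e/) is in the target of rule 3 but the environment (word-finally) is not met → [l].
/e/ — not in any rule's target class → [e].
/l/ (between /e/ and /b/) fails the environment for rule 3, so it stays [l].
/b/ — not in any rule's target class → [b].
/e/ (between /b/ and /l/): no rule targets it → [e].
/l/ meets the environment for rule 3 (word-finally) → [ɫ].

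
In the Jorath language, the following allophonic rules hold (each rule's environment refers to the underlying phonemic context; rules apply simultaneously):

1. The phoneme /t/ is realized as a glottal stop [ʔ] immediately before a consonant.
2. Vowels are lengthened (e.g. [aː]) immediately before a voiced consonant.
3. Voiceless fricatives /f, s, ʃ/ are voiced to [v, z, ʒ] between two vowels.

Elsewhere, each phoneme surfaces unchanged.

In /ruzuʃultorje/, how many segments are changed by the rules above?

Segments that undergo a rule: /u/ → [uː] (rule 2); /ʃ/ → [ʒ] (rule 3); /u/ → [uː] (rule 2); /o/ → [oː] (rule 2).
All other segments surface unchanged.

4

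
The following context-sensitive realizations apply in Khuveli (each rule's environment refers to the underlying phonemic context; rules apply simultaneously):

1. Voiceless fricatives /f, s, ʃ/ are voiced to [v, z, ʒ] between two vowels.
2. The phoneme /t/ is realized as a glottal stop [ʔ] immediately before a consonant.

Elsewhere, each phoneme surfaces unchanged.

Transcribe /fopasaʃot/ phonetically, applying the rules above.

[fopazaʒot]

/f/ (word-initial) fails the environment for rule 1, so it stays [f].
Rule 1 applies to /s/ (between /a/ and /a/: between two vowels) → [z].
/ʃ/ (between /a/ and /o/) occurs between two vowels → [ʒ] by rule 1.
/t/ (word-final): rule 2 targets it, but not immediately before a consonant → unchanged [t].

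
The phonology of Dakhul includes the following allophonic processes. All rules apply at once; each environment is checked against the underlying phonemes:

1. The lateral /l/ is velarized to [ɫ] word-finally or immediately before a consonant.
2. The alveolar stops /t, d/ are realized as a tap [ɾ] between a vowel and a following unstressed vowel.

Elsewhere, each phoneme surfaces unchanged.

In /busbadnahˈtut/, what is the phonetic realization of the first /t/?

/t/ — between /h/ and /u/; rule 2 does not apply here → [t].

[t]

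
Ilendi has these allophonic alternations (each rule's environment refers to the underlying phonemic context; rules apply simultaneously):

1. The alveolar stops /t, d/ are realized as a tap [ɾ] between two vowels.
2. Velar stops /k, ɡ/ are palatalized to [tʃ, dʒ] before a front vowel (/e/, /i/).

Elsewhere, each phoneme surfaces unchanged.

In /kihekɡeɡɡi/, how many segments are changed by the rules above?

3

Segments that undergo a rule: /k/ → [tʃ] (rule 2); /ɡ/ → [dʒ] (rule 2); /ɡ/ → [dʒ] (rule 2).
All other segments surface unchanged.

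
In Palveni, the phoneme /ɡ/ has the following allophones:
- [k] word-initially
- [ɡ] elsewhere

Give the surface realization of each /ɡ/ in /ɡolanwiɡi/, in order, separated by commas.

Occurrence 1 (position 1): word-initially → [k].
Occurrence 2 (position 8): no conditioning environment matches → elsewhere allophone [ɡ].

[k], [ɡ]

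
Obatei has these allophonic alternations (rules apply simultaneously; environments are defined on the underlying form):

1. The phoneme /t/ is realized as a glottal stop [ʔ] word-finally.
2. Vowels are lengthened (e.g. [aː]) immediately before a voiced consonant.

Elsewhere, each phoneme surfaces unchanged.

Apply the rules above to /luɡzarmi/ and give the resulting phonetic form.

[luːɡzaːrmi]

/u/ (between /l/ and /ɡ/): before a voiced consonant, so rule 2 applies → [uː].
/a/ (between /z/ and /r/) occurs before a voiced consonant → [aː] by rule 2.
/i/ (word-final) fails the environment for rule 2, so it stays [i].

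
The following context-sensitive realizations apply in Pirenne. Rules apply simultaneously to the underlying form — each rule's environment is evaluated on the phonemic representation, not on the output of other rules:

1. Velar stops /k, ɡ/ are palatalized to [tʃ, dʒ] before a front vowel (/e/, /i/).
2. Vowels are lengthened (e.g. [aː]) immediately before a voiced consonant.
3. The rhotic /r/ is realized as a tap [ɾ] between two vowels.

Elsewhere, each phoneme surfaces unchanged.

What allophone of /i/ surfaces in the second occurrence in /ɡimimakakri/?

/i/ (between /m/ and /m/) occurs before a voiced consonant → [iː] by rule 2.

[iː]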